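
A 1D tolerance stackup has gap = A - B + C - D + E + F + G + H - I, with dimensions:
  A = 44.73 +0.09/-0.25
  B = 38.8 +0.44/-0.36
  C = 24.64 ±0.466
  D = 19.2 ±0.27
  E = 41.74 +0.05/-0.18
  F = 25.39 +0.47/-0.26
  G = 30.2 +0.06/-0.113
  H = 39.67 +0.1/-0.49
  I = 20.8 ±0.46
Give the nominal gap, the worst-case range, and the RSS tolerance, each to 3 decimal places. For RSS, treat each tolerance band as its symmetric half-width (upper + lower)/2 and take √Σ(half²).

Stack each dimension's contribution:
  +A: nom +44.730 → Σnom=44.730; wc +0.090/-0.250 → slack +0.090/-0.250; half-tol=0.170, Σhalf²=0.028900
  -B: nom -38.800 → Σnom=5.930; wc +0.360/-0.440 → slack +0.450/-0.690; half-tol=0.400, Σhalf²=0.188900
  +C: nom +24.640 → Σnom=30.570; wc +0.466/-0.466 → slack +0.916/-1.156; half-tol=0.466, Σhalf²=0.406056
  -D: nom -19.200 → Σnom=11.370; wc +0.270/-0.270 → slack +1.186/-1.426; half-tol=0.270, Σhalf²=0.478956
  +E: nom +41.740 → Σnom=53.110; wc +0.050/-0.180 → slack +1.236/-1.606; half-tol=0.115, Σhalf²=0.492181
  +F: nom +25.390 → Σnom=78.500; wc +0.470/-0.260 → slack +1.706/-1.866; half-tol=0.365, Σhalf²=0.625406
  +G: nom +30.200 → Σnom=108.700; wc +0.060/-0.113 → slack +1.766/-1.979; half-tol=0.086, Σhalf²=0.632888
  +H: nom +39.670 → Σnom=148.370; wc +0.100/-0.490 → slack +1.866/-2.469; half-tol=0.295, Σhalf²=0.719913
  -I: nom -20.800 → Σnom=127.570; wc +0.460/-0.460 → slack +2.326/-2.929; half-tol=0.460, Σhalf²=0.931513
Nominal = 127.570. Worst-case = [127.570 - 2.929, 127.570 + 2.326] = [124.641, 129.896]. RSS = √0.931513 = 0.965.

nominal=127.570 wc=[124.641,129.896] rss=0.965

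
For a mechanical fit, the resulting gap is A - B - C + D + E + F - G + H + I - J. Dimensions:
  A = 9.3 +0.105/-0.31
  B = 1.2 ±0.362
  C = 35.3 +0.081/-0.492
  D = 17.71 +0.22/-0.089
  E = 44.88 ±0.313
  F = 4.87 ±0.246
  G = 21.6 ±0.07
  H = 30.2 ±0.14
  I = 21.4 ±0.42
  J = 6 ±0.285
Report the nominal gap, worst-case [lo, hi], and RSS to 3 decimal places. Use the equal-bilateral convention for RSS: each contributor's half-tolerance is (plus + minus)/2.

Stack each dimension's contribution:
  +A: nom +9.300 → Σnom=9.300; wc +0.105/-0.310 → slack +0.105/-0.310; half-tol=0.207, Σhalf²=0.043056
  -B: nom -1.200 → Σnom=8.100; wc +0.362/-0.362 → slack +0.467/-0.672; half-tol=0.362, Σhalf²=0.174100
  -C: nom -35.300 → Σnom=-27.200; wc +0.492/-0.081 → slack +0.959/-0.753; half-tol=0.286, Σhalf²=0.256182
  +D: nom +17.710 → Σnom=-9.490; wc +0.220/-0.089 → slack +1.179/-0.842; half-tol=0.154, Σhalf²=0.280053
  +E: nom +44.880 → Σnom=35.390; wc +0.313/-0.313 → slack +1.492/-1.155; half-tol=0.313, Σhalf²=0.378022
  +F: nom +4.870 → Σnom=40.260; wc +0.246/-0.246 → slack +1.738/-1.401; half-tol=0.246, Σhalf²=0.438538
  -G: nom -21.600 → Σnom=18.660; wc +0.070/-0.070 → slack +1.808/-1.471; half-tol=0.070, Σhalf²=0.443438
  +H: nom +30.200 → Σnom=48.860; wc +0.140/-0.140 → slack +1.948/-1.611; half-tol=0.140, Σhalf²=0.463038
  +I: nom +21.400 → Σnom=70.260; wc +0.420/-0.420 → slack +2.368/-2.031; half-tol=0.420, Σhalf²=0.639438
  -J: nom -6.000 → Σnom=64.260; wc +0.285/-0.285 → slack +2.653/-2.316; half-tol=0.285, Σhalf²=0.720663
Nominal = 64.260. Worst-case = [64.260 - 2.316, 64.260 + 2.653] = [61.944, 66.913]. RSS = √0.720663 = 0.849.

nominal=64.260 wc=[61.944,66.913] rss=0.849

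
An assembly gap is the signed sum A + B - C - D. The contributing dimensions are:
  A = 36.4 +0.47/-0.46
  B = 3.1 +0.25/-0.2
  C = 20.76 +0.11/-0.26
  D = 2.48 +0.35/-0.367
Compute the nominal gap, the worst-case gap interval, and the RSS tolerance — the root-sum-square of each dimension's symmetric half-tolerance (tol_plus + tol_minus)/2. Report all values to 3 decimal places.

Stack each dimension's contribution:
  +A: nom +36.400 → Σnom=36.400; wc +0.470/-0.460 → slack +0.470/-0.460; half-tol=0.465, Σhalf²=0.216225
  +B: nom +3.100 → Σnom=39.500; wc +0.250/-0.200 → slack +0.720/-0.660; half-tol=0.225, Σhalf²=0.266850
  -C: nom -20.760 → Σnom=18.740; wc +0.260/-0.110 → slack +0.980/-0.770; half-tol=0.185, Σhalf²=0.301075
  -D: nom -2.480 → Σnom=16.260; wc +0.367/-0.350 → slack +1.347/-1.120; half-tol=0.358, Σhalf²=0.429597
Nominal = 16.260. Worst-case = [16.260 - 1.120, 16.260 + 1.347] = [15.140, 17.607]. RSS = √0.429597 = 0.655.

nominal=16.260 wc=[15.140,17.607] rss=0.655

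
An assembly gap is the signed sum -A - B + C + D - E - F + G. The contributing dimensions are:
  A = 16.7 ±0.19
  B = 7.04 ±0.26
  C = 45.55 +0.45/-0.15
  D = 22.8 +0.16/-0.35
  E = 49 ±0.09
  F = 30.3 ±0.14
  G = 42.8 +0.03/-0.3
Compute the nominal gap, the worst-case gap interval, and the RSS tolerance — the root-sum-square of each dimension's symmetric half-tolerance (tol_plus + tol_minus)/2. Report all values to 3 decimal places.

nominal=8.110 wc=[6.630,9.430] rss=0.560

Stack each dimension's contribution:
  -A: nom -16.700 → Σnom=-16.700; wc +0.190/-0.190 → slack +0.190/-0.190; half-tol=0.190, Σhalf²=0.036100
  -B: nom -7.040 → Σnom=-23.740; wc +0.260/-0.260 → slack +0.450/-0.450; half-tol=0.260, Σhalf²=0.103700
  +C: nom +45.550 → Σnom=21.810; wc +0.450/-0.150 → slack +0.900/-0.600; half-tol=0.300, Σhalf²=0.193700
  +D: nom +22.800 → Σnom=44.610; wc +0.160/-0.350 → slack +1.060/-0.950; half-tol=0.255, Σhalf²=0.258725
  -E: nom -49.000 → Σnom=-4.390; wc +0.090/-0.090 → slack +1.150/-1.040; half-tol=0.090, Σhalf²=0.266825
  -F: nom -30.300 → Σnom=-34.690; wc +0.140/-0.140 → slack +1.290/-1.180; half-tol=0.140, Σhalf²=0.286425
  +G: nom +42.800 → Σnom=8.110; wc +0.030/-0.300 → slack +1.320/-1.480; half-tol=0.165, Σhalf²=0.313650
Nominal = 8.110. Worst-case = [8.110 - 1.480, 8.110 + 1.320] = [6.630, 9.430]. RSS = √0.313650 = 0.560.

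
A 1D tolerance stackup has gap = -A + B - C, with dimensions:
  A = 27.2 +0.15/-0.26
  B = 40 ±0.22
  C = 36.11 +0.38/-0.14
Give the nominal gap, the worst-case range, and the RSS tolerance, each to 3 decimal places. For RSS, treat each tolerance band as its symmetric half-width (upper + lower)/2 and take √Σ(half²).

nominal=-23.310 wc=[-24.060,-22.690] rss=0.398

Stack each dimension's contribution:
  -A: nom -27.200 → Σnom=-27.200; wc +0.260/-0.150 → slack +0.260/-0.150; half-tol=0.205, Σhalf²=0.042025
  +B: nom +40.000 → Σnom=12.800; wc +0.220/-0.220 → slack +0.480/-0.370; half-tol=0.220, Σhalf²=0.090425
  -C: nom -36.110 → Σnom=-23.310; wc +0.140/-0.380 → slack +0.620/-0.750; half-tol=0.260, Σhalf²=0.158025
Nominal = -23.310. Worst-case = [-23.310 - 0.750, -23.310 + 0.620] = [-24.060, -22.690]. RSS = √0.158025 = 0.398.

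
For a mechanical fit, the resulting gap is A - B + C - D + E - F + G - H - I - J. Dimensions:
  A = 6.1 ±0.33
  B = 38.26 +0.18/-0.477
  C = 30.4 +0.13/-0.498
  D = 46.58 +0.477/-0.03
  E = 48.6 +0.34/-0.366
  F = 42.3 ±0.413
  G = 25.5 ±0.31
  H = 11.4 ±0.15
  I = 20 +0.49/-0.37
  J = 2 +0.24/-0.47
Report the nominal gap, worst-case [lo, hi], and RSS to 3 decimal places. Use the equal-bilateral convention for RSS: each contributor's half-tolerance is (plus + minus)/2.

Stack each dimension's contribution:
  +A: nom +6.100 → Σnom=6.100; wc +0.330/-0.330 → slack +0.330/-0.330; half-tol=0.330, Σhalf²=0.108900
  -B: nom -38.260 → Σnom=-32.160; wc +0.477/-0.180 → slack +0.807/-0.510; half-tol=0.329, Σhalf²=0.216812
  +C: nom +30.400 → Σnom=-1.760; wc +0.130/-0.498 → slack +0.937/-1.008; half-tol=0.314, Σhalf²=0.315408
  -D: nom -46.580 → Σnom=-48.340; wc +0.030/-0.477 → slack +0.967/-1.485; half-tol=0.254, Σhalf²=0.379671
  +E: nom +48.600 → Σnom=0.260; wc +0.340/-0.366 → slack +1.307/-1.851; half-tol=0.353, Σhalf²=0.504280
  -F: nom -42.300 → Σnom=-42.040; wc +0.413/-0.413 → slack +1.720/-2.264; half-tol=0.413, Σhalf²=0.674849
  +G: nom +25.500 → Σnom=-16.540; wc +0.310/-0.310 → slack +2.030/-2.574; half-tol=0.310, Σhalf²=0.770949
  -H: nom -11.400 → Σnom=-27.940; wc +0.150/-0.150 → slack +2.180/-2.724; half-tol=0.150, Σhalf²=0.793449
  -I: nom -20.000 → Σnom=-47.940; wc +0.370/-0.490 → slack +2.550/-3.214; half-tol=0.430, Σhalf²=0.978348
  -J: nom -2.000 → Σnom=-49.940; wc +0.470/-0.240 → slack +3.020/-3.454; half-tol=0.355, Σhalf²=1.104373
Nominal = -49.940. Worst-case = [-49.940 - 3.454, -49.940 + 3.020] = [-53.394, -46.920]. RSS = √1.104373 = 1.051.

nominal=-49.940 wc=[-53.394,-46.920] rss=1.051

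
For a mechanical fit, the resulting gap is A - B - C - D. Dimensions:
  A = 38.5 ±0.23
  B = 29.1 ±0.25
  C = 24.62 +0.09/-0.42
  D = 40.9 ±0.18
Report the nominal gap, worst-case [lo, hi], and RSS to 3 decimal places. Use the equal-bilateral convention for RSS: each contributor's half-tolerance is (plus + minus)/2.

nominal=-56.120 wc=[-56.870,-55.040] rss=0.461

Stack each dimension's contribution:
  +A: nom +38.500 → Σnom=38.500; wc +0.230/-0.230 → slack +0.230/-0.230; half-tol=0.230, Σhalf²=0.052900
  -B: nom -29.100 → Σnom=9.400; wc +0.250/-0.250 → slack +0.480/-0.480; half-tol=0.250, Σhalf²=0.115400
  -C: nom -24.620 → Σnom=-15.220; wc +0.420/-0.090 → slack +0.900/-0.570; half-tol=0.255, Σhalf²=0.180425
  -D: nom -40.900 → Σnom=-56.120; wc +0.180/-0.180 → slack +1.080/-0.750; half-tol=0.180, Σhalf²=0.212825
Nominal = -56.120. Worst-case = [-56.120 - 0.750, -56.120 + 1.080] = [-56.870, -55.040]. RSS = √0.212825 = 0.461.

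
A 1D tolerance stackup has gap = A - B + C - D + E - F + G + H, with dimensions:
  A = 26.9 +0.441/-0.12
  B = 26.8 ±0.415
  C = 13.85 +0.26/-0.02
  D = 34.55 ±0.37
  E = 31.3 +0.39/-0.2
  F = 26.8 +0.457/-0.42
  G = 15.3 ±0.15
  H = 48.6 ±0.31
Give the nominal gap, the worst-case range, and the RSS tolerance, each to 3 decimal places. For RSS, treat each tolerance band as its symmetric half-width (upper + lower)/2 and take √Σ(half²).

nominal=47.800 wc=[45.758,50.556] rss=0.897

Stack each dimension's contribution:
  +A: nom +26.900 → Σnom=26.900; wc +0.441/-0.120 → slack +0.441/-0.120; half-tol=0.280, Σhalf²=0.078680
  -B: nom -26.800 → Σnom=0.100; wc +0.415/-0.415 → slack +0.856/-0.535; half-tol=0.415, Σhalf²=0.250905
  +C: nom +13.850 → Σnom=13.950; wc +0.260/-0.020 → slack +1.116/-0.555; half-tol=0.140, Σhalf²=0.270505
  -D: nom -34.550 → Σnom=-20.600; wc +0.370/-0.370 → slack +1.486/-0.925; half-tol=0.370, Σhalf²=0.407405
  +E: nom +31.300 → Σnom=10.700; wc +0.390/-0.200 → slack +1.876/-1.125; half-tol=0.295, Σhalf²=0.494430
  -F: nom -26.800 → Σnom=-16.100; wc +0.420/-0.457 → slack +2.296/-1.582; half-tol=0.439, Σhalf²=0.686712
  +G: nom +15.300 → Σnom=-0.800; wc +0.150/-0.150 → slack +2.446/-1.732; half-tol=0.150, Σhalf²=0.709212
  +H: nom +48.600 → Σnom=47.800; wc +0.310/-0.310 → slack +2.756/-2.042; half-tol=0.310, Σhalf²=0.805312
Nominal = 47.800. Worst-case = [47.800 - 2.042, 47.800 + 2.756] = [45.758, 50.556]. RSS = √0.805312 = 0.897.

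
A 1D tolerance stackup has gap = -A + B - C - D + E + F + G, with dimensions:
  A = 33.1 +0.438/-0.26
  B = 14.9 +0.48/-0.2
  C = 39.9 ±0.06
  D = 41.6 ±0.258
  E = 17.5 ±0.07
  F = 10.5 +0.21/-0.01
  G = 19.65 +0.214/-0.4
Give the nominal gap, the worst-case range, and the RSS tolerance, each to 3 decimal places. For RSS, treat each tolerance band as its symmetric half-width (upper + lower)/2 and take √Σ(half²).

nominal=-52.050 wc=[-53.486,-50.498] rss=0.647

Stack each dimension's contribution:
  -A: nom -33.100 → Σnom=-33.100; wc +0.260/-0.438 → slack +0.260/-0.438; half-tol=0.349, Σhalf²=0.121801
  +B: nom +14.900 → Σnom=-18.200; wc +0.480/-0.200 → slack +0.740/-0.638; half-tol=0.340, Σhalf²=0.237401
  -C: nom -39.900 → Σnom=-58.100; wc +0.060/-0.060 → slack +0.800/-0.698; half-tol=0.060, Σhalf²=0.241001
  -D: nom -41.600 → Σnom=-99.700; wc +0.258/-0.258 → slack +1.058/-0.956; half-tol=0.258, Σhalf²=0.307565
  +E: nom +17.500 → Σnom=-82.200; wc +0.070/-0.070 → slack +1.128/-1.026; half-tol=0.070, Σhalf²=0.312465
  +F: nom +10.500 → Σnom=-71.700; wc +0.210/-0.010 → slack +1.338/-1.036; half-tol=0.110, Σhalf²=0.324565
  +G: nom +19.650 → Σnom=-52.050; wc +0.214/-0.400 → slack +1.552/-1.436; half-tol=0.307, Σhalf²=0.418814
Nominal = -52.050. Worst-case = [-52.050 - 1.436, -52.050 + 1.552] = [-53.486, -50.498]. RSS = √0.418814 = 0.647.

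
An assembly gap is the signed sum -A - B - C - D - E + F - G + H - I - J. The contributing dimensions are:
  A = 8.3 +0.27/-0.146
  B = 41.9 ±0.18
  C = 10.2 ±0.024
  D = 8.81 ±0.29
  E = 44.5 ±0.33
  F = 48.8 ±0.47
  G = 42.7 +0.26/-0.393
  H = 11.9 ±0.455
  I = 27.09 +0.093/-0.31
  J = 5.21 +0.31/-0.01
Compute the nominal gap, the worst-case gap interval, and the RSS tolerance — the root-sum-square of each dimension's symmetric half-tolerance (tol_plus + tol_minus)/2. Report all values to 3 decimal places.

Stack each dimension's contribution:
  -A: nom -8.300 → Σnom=-8.300; wc +0.146/-0.270 → slack +0.146/-0.270; half-tol=0.208, Σhalf²=0.043264
  -B: nom -41.900 → Σnom=-50.200; wc +0.180/-0.180 → slack +0.326/-0.450; half-tol=0.180, Σhalf²=0.075664
  -C: nom -10.200 → Σnom=-60.400; wc +0.024/-0.024 → slack +0.350/-0.474; half-tol=0.024, Σhalf²=0.076240
  -D: nom -8.810 → Σnom=-69.210; wc +0.290/-0.290 → slack +0.640/-0.764; half-tol=0.290, Σhalf²=0.160340
  -E: nom -44.500 → Σnom=-113.710; wc +0.330/-0.330 → slack +0.970/-1.094; half-tol=0.330, Σhalf²=0.269240
  +F: nom +48.800 → Σnom=-64.910; wc +0.470/-0.470 → slack +1.440/-1.564; half-tol=0.470, Σhalf²=0.490140
  -G: nom -42.700 → Σnom=-107.610; wc +0.393/-0.260 → slack +1.833/-1.824; half-tol=0.327, Σhalf²=0.596742
  +H: nom +11.900 → Σnom=-95.710; wc +0.455/-0.455 → slack +2.288/-2.279; half-tol=0.455, Σhalf²=0.803767
  -I: nom -27.090 → Σnom=-122.800; wc +0.310/-0.093 → slack +2.598/-2.372; half-tol=0.202, Σhalf²=0.844369
  -J: nom -5.210 → Σnom=-128.010; wc +0.010/-0.310 → slack +2.608/-2.682; half-tol=0.160, Σhalf²=0.869969
Nominal = -128.010. Worst-case = [-128.010 - 2.682, -128.010 + 2.608] = [-130.692, -125.402]. RSS = √0.869969 = 0.933.

nominal=-128.010 wc=[-130.692,-125.402] rss=0.933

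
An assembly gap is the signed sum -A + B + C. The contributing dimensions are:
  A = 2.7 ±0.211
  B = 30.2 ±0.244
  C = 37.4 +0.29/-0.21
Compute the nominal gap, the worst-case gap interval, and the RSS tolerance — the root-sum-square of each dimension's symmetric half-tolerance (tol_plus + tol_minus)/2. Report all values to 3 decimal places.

Stack each dimension's contribution:
  -A: nom -2.700 → Σnom=-2.700; wc +0.211/-0.211 → slack +0.211/-0.211; half-tol=0.211, Σhalf²=0.044521
  +B: nom +30.200 → Σnom=27.500; wc +0.244/-0.244 → slack +0.455/-0.455; half-tol=0.244, Σhalf²=0.104057
  +C: nom +37.400 → Σnom=64.900; wc +0.290/-0.210 → slack +0.745/-0.665; half-tol=0.250, Σhalf²=0.166557
Nominal = 64.900. Worst-case = [64.900 - 0.665, 64.900 + 0.745] = [64.235, 65.645]. RSS = √0.166557 = 0.408.

nominal=64.900 wc=[64.235,65.645] rss=0.408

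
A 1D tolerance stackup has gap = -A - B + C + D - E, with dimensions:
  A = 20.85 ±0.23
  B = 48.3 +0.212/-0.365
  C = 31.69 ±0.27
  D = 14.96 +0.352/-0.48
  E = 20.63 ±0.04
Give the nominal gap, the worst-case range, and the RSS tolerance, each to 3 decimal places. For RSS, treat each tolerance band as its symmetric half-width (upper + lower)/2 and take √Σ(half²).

Stack each dimension's contribution:
  -A: nom -20.850 → Σnom=-20.850; wc +0.230/-0.230 → slack +0.230/-0.230; half-tol=0.230, Σhalf²=0.052900
  -B: nom -48.300 → Σnom=-69.150; wc +0.365/-0.212 → slack +0.595/-0.442; half-tol=0.288, Σhalf²=0.136132
  +C: nom +31.690 → Σnom=-37.460; wc +0.270/-0.270 → slack +0.865/-0.712; half-tol=0.270, Σhalf²=0.209032
  +D: nom +14.960 → Σnom=-22.500; wc +0.352/-0.480 → slack +1.217/-1.192; half-tol=0.416, Σhalf²=0.382088
  -E: nom -20.630 → Σnom=-43.130; wc +0.040/-0.040 → slack +1.257/-1.232; half-tol=0.040, Σhalf²=0.383688
Nominal = -43.130. Worst-case = [-43.130 - 1.232, -43.130 + 1.257] = [-44.362, -41.873]. RSS = √0.383688 = 0.619.

nominal=-43.130 wc=[-44.362,-41.873] rss=0.619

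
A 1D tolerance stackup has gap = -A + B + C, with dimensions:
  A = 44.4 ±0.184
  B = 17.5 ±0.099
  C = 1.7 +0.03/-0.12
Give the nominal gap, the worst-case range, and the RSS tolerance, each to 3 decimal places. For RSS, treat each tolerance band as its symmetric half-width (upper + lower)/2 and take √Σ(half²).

nominal=-25.200 wc=[-25.603,-24.887] rss=0.222

Stack each dimension's contribution:
  -A: nom -44.400 → Σnom=-44.400; wc +0.184/-0.184 → slack +0.184/-0.184; half-tol=0.184, Σhalf²=0.033856
  +B: nom +17.500 → Σnom=-26.900; wc +0.099/-0.099 → slack +0.283/-0.283; half-tol=0.099, Σhalf²=0.043657
  +C: nom +1.700 → Σnom=-25.200; wc +0.030/-0.120 → slack +0.313/-0.403; half-tol=0.075, Σhalf²=0.049282
Nominal = -25.200. Worst-case = [-25.200 - 0.403, -25.200 + 0.313] = [-25.603, -24.887]. RSS = √0.049282 = 0.222.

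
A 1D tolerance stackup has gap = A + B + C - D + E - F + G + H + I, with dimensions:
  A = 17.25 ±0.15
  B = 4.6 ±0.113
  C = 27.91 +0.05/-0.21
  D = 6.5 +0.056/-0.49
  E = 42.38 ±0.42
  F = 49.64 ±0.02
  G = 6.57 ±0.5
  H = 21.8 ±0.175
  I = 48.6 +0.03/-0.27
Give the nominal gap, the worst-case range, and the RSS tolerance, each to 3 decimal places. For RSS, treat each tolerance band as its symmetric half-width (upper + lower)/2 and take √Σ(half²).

Stack each dimension's contribution:
  +A: nom +17.250 → Σnom=17.250; wc +0.150/-0.150 → slack +0.150/-0.150; half-tol=0.150, Σhalf²=0.022500
  +B: nom +4.600 → Σnom=21.850; wc +0.113/-0.113 → slack +0.263/-0.263; half-tol=0.113, Σhalf²=0.035269
  +C: nom +27.910 → Σnom=49.760; wc +0.050/-0.210 → slack +0.313/-0.473; half-tol=0.130, Σhalf²=0.052169
  -D: nom -6.500 → Σnom=43.260; wc +0.490/-0.056 → slack +0.803/-0.529; half-tol=0.273, Σhalf²=0.126698
  +E: nom +42.380 → Σnom=85.640; wc +0.420/-0.420 → slack +1.223/-0.949; half-tol=0.420, Σhalf²=0.303098
  -F: nom -49.640 → Σnom=36.000; wc +0.020/-0.020 → slack +1.243/-0.969; half-tol=0.020, Σhalf²=0.303498
  +G: nom +6.570 → Σnom=42.570; wc +0.500/-0.500 → slack +1.743/-1.469; half-tol=0.500, Σhalf²=0.553498
  +H: nom +21.800 → Σnom=64.370; wc +0.175/-0.175 → slack +1.918/-1.644; half-tol=0.175, Σhalf²=0.584123
  +I: nom +48.600 → Σnom=112.970; wc +0.030/-0.270 → slack +1.948/-1.914; half-tol=0.150, Σhalf²=0.606623
Nominal = 112.970. Worst-case = [112.970 - 1.914, 112.970 + 1.948] = [111.056, 114.918]. RSS = √0.606623 = 0.779.

nominal=112.970 wc=[111.056,114.918] rss=0.779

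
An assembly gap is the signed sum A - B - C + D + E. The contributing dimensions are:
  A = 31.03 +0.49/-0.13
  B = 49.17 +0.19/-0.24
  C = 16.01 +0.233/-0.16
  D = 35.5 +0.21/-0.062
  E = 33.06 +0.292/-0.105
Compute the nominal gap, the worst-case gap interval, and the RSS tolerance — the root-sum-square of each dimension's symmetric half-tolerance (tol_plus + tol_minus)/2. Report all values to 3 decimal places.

nominal=34.410 wc=[33.690,35.802] rss=0.489

Stack each dimension's contribution:
  +A: nom +31.030 → Σnom=31.030; wc +0.490/-0.130 → slack +0.490/-0.130; half-tol=0.310, Σhalf²=0.096100
  -B: nom -49.170 → Σnom=-18.140; wc +0.240/-0.190 → slack +0.730/-0.320; half-tol=0.215, Σhalf²=0.142325
  -C: nom -16.010 → Σnom=-34.150; wc +0.160/-0.233 → slack +0.890/-0.553; half-tol=0.197, Σhalf²=0.180937
  +D: nom +35.500 → Σnom=1.350; wc +0.210/-0.062 → slack +1.100/-0.615; half-tol=0.136, Σhalf²=0.199433
  +E: nom +33.060 → Σnom=34.410; wc +0.292/-0.105 → slack +1.392/-0.720; half-tol=0.198, Σhalf²=0.238836
Nominal = 34.410. Worst-case = [34.410 - 0.720, 34.410 + 1.392] = [33.690, 35.802]. RSS = √0.238836 = 0.489.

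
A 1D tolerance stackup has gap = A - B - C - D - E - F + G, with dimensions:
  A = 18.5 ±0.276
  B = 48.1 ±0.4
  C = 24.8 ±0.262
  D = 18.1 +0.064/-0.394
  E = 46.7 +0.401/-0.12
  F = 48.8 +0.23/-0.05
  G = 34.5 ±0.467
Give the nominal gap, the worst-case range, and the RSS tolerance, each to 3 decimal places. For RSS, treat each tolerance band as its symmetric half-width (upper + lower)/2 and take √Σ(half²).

Stack each dimension's contribution:
  +A: nom +18.500 → Σnom=18.500; wc +0.276/-0.276 → slack +0.276/-0.276; half-tol=0.276, Σhalf²=0.076176
  -B: nom -48.100 → Σnom=-29.600; wc +0.400/-0.400 → slack +0.676/-0.676; half-tol=0.400, Σhalf²=0.236176
  -C: nom -24.800 → Σnom=-54.400; wc +0.262/-0.262 → slack +0.938/-0.938; half-tol=0.262, Σhalf²=0.304820
  -D: nom -18.100 → Σnom=-72.500; wc +0.394/-0.064 → slack +1.332/-1.002; half-tol=0.229, Σhalf²=0.357261
  -E: nom -46.700 → Σnom=-119.200; wc +0.120/-0.401 → slack +1.452/-1.403; half-tol=0.261, Σhalf²=0.425121
  -F: nom -48.800 → Σnom=-168.000; wc +0.050/-0.230 → slack +1.502/-1.633; half-tol=0.140, Σhalf²=0.444721
  +G: nom +34.500 → Σnom=-133.500; wc +0.467/-0.467 → slack +1.969/-2.100; half-tol=0.467, Σhalf²=0.662810
Nominal = -133.500. Worst-case = [-133.500 - 2.100, -133.500 + 1.969] = [-135.600, -131.531]. RSS = √0.662810 = 0.814.

nominal=-133.500 wc=[-135.600,-131.531] rss=0.814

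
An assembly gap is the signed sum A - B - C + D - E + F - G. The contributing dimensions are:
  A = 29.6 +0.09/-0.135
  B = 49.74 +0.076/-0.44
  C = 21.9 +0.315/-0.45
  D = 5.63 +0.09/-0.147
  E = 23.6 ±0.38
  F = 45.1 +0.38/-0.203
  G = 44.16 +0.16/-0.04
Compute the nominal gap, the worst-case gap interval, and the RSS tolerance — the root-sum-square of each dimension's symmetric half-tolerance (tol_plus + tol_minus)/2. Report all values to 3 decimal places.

nominal=-59.070 wc=[-60.486,-57.200] rss=0.692

Stack each dimension's contribution:
  +A: nom +29.600 → Σnom=29.600; wc +0.090/-0.135 → slack +0.090/-0.135; half-tol=0.113, Σhalf²=0.012656
  -B: nom -49.740 → Σnom=-20.140; wc +0.440/-0.076 → slack +0.530/-0.211; half-tol=0.258, Σhalf²=0.079220
  -C: nom -21.900 → Σnom=-42.040; wc +0.450/-0.315 → slack +0.980/-0.526; half-tol=0.383, Σhalf²=0.225526
  +D: nom +5.630 → Σnom=-36.410; wc +0.090/-0.147 → slack +1.070/-0.673; half-tol=0.118, Σhalf²=0.239569
  -E: nom -23.600 → Σnom=-60.010; wc +0.380/-0.380 → slack +1.450/-1.053; half-tol=0.380, Σhalf²=0.383969
  +F: nom +45.100 → Σnom=-14.910; wc +0.380/-0.203 → slack +1.830/-1.256; half-tol=0.291, Σhalf²=0.468941
  -G: nom -44.160 → Σnom=-59.070; wc +0.040/-0.160 → slack +1.870/-1.416; half-tol=0.100, Σhalf²=0.478941
Nominal = -59.070. Worst-case = [-59.070 - 1.416, -59.070 + 1.870] = [-60.486, -57.200]. RSS = √0.478941 = 0.692.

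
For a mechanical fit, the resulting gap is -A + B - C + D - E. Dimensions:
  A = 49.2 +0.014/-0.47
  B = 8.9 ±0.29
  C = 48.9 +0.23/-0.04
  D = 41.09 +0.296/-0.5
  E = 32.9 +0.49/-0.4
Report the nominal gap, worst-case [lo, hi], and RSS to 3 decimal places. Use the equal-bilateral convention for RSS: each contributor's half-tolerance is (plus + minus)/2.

nominal=-81.010 wc=[-82.534,-79.514] rss=0.719

Stack each dimension's contribution:
  -A: nom -49.200 → Σnom=-49.200; wc +0.470/-0.014 → slack +0.470/-0.014; half-tol=0.242, Σhalf²=0.058564
  +B: nom +8.900 → Σnom=-40.300; wc +0.290/-0.290 → slack +0.760/-0.304; half-tol=0.290, Σhalf²=0.142664
  -C: nom -48.900 → Σnom=-89.200; wc +0.040/-0.230 → slack +0.800/-0.534; half-tol=0.135, Σhalf²=0.160889
  +D: nom +41.090 → Σnom=-48.110; wc +0.296/-0.500 → slack +1.096/-1.034; half-tol=0.398, Σhalf²=0.319293
  -E: nom -32.900 → Σnom=-81.010; wc +0.400/-0.490 → slack +1.496/-1.524; half-tol=0.445, Σhalf²=0.517318
Nominal = -81.010. Worst-case = [-81.010 - 1.524, -81.010 + 1.496] = [-82.534, -79.514]. RSS = √0.517318 = 0.719.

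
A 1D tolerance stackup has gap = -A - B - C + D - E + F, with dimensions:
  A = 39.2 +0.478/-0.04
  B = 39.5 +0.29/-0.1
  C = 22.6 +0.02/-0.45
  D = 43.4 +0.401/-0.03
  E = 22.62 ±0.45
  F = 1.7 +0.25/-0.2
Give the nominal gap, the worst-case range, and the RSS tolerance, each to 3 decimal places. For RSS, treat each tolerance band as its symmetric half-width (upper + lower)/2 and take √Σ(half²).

nominal=-78.820 wc=[-80.288,-77.129] rss=0.678

Stack each dimension's contribution:
  -A: nom -39.200 → Σnom=-39.200; wc +0.040/-0.478 → slack +0.040/-0.478; half-tol=0.259, Σhalf²=0.067081
  -B: nom -39.500 → Σnom=-78.700; wc +0.100/-0.290 → slack +0.140/-0.768; half-tol=0.195, Σhalf²=0.105106
  -C: nom -22.600 → Σnom=-101.300; wc +0.450/-0.020 → slack +0.590/-0.788; half-tol=0.235, Σhalf²=0.160331
  +D: nom +43.400 → Σnom=-57.900; wc +0.401/-0.030 → slack +0.991/-0.818; half-tol=0.216, Σhalf²=0.206771
  -E: nom -22.620 → Σnom=-80.520; wc +0.450/-0.450 → slack +1.441/-1.268; half-tol=0.450, Σhalf²=0.409271
  +F: nom +1.700 → Σnom=-78.820; wc +0.250/-0.200 → slack +1.691/-1.468; half-tol=0.225, Σhalf²=0.459896
Nominal = -78.820. Worst-case = [-78.820 - 1.468, -78.820 + 1.691] = [-80.288, -77.129]. RSS = √0.459896 = 0.678.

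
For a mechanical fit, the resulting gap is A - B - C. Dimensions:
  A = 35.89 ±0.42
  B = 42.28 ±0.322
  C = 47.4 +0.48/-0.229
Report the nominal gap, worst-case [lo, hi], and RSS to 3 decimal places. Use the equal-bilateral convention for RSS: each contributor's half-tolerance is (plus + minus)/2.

nominal=-53.790 wc=[-55.012,-52.819] rss=0.637

Stack each dimension's contribution:
  +A: nom +35.890 → Σnom=35.890; wc +0.420/-0.420 → slack +0.420/-0.420; half-tol=0.420, Σhalf²=0.176400
  -B: nom -42.280 → Σnom=-6.390; wc +0.322/-0.322 → slack +0.742/-0.742; half-tol=0.322, Σhalf²=0.280084
  -C: nom -47.400 → Σnom=-53.790; wc +0.229/-0.480 → slack +0.971/-1.222; half-tol=0.354, Σhalf²=0.405754
Nominal = -53.790. Worst-case = [-53.790 - 1.222, -53.790 + 0.971] = [-55.012, -52.819]. RSS = √0.405754 = 0.637.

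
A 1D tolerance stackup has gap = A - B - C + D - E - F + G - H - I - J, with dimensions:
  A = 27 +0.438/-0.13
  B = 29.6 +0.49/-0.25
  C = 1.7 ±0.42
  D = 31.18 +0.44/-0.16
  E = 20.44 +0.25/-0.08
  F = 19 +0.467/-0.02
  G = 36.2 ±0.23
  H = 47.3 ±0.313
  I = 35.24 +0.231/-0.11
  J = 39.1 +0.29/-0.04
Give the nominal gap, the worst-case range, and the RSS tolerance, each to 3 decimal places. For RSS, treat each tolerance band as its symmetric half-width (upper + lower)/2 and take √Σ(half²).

Stack each dimension's contribution:
  +A: nom +27.000 → Σnom=27.000; wc +0.438/-0.130 → slack +0.438/-0.130; half-tol=0.284, Σhalf²=0.080656
  -B: nom -29.600 → Σnom=-2.600; wc +0.250/-0.490 → slack +0.688/-0.620; half-tol=0.370, Σhalf²=0.217556
  -C: nom -1.700 → Σnom=-4.300; wc +0.420/-0.420 → slack +1.108/-1.040; half-tol=0.420, Σhalf²=0.393956
  +D: nom +31.180 → Σnom=26.880; wc +0.440/-0.160 → slack +1.548/-1.200; half-tol=0.300, Σhalf²=0.483956
  -E: nom -20.440 → Σnom=6.440; wc +0.080/-0.250 → slack +1.628/-1.450; half-tol=0.165, Σhalf²=0.511181
  -F: nom -19.000 → Σnom=-12.560; wc +0.020/-0.467 → slack +1.648/-1.917; half-tol=0.244, Σhalf²=0.570473
  +G: nom +36.200 → Σnom=23.640; wc +0.230/-0.230 → slack +1.878/-2.147; half-tol=0.230, Σhalf²=0.623373
  -H: nom -47.300 → Σnom=-23.660; wc +0.313/-0.313 → slack +2.191/-2.460; half-tol=0.313, Σhalf²=0.721342
  -I: nom -35.240 → Σnom=-58.900; wc +0.110/-0.231 → slack +2.301/-2.691; half-tol=0.171, Σhalf²=0.750412
  -J: nom -39.100 → Σnom=-98.000; wc +0.040/-0.290 → slack +2.341/-2.981; half-tol=0.165, Σhalf²=0.777637
Nominal = -98.000. Worst-case = [-98.000 - 2.981, -98.000 + 2.341] = [-100.981, -95.659]. RSS = √0.777637 = 0.882.

nominal=-98.000 wc=[-100.981,-95.659] rss=0.882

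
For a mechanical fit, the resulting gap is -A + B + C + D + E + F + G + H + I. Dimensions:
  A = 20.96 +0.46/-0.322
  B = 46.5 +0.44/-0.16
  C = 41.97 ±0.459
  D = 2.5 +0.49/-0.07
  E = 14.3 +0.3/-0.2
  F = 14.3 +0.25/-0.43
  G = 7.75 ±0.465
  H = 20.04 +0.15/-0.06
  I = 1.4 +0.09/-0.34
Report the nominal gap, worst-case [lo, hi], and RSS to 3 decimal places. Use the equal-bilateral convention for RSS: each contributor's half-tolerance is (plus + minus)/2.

Stack each dimension's contribution:
  -A: nom -20.960 → Σnom=-20.960; wc +0.322/-0.460 → slack +0.322/-0.460; half-tol=0.391, Σhalf²=0.152881
  +B: nom +46.500 → Σnom=25.540; wc +0.440/-0.160 → slack +0.762/-0.620; half-tol=0.300, Σhalf²=0.242881
  +C: nom +41.970 → Σnom=67.510; wc +0.459/-0.459 → slack +1.221/-1.079; half-tol=0.459, Σhalf²=0.453562
  +D: nom +2.500 → Σnom=70.010; wc +0.490/-0.070 → slack +1.711/-1.149; half-tol=0.280, Σhalf²=0.531962
  +E: nom +14.300 → Σnom=84.310; wc +0.300/-0.200 → slack +2.011/-1.349; half-tol=0.250, Σhalf²=0.594462
  +F: nom +14.300 → Σnom=98.610; wc +0.250/-0.430 → slack +2.261/-1.779; half-tol=0.340, Σhalf²=0.710062
  +G: nom +7.750 → Σnom=106.360; wc +0.465/-0.465 → slack +2.726/-2.244; half-tol=0.465, Σhalf²=0.926287
  +H: nom +20.040 → Σnom=126.400; wc +0.150/-0.060 → slack +2.876/-2.304; half-tol=0.105, Σhalf²=0.937312
  +I: nom +1.400 → Σnom=127.800; wc +0.090/-0.340 → slack +2.966/-2.644; half-tol=0.215, Σhalf²=0.983537
Nominal = 127.800. Worst-case = [127.800 - 2.644, 127.800 + 2.966] = [125.156, 130.766]. RSS = √0.983537 = 0.992.

nominal=127.800 wc=[125.156,130.766] rss=0.992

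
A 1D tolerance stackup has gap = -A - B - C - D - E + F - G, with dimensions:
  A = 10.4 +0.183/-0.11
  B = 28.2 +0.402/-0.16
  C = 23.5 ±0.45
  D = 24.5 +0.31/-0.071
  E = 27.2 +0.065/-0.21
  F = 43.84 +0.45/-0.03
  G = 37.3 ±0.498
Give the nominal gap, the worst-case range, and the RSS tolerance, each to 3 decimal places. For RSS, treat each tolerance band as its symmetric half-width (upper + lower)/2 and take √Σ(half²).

Stack each dimension's contribution:
  -A: nom -10.400 → Σnom=-10.400; wc +0.110/-0.183 → slack +0.110/-0.183; half-tol=0.146, Σhalf²=0.021462
  -B: nom -28.200 → Σnom=-38.600; wc +0.160/-0.402 → slack +0.270/-0.585; half-tol=0.281, Σhalf²=0.100423
  -C: nom -23.500 → Σnom=-62.100; wc +0.450/-0.450 → slack +0.720/-1.035; half-tol=0.450, Σhalf²=0.302923
  -D: nom -24.500 → Σnom=-86.600; wc +0.071/-0.310 → slack +0.791/-1.345; half-tol=0.191, Σhalf²=0.339214
  -E: nom -27.200 → Σnom=-113.800; wc +0.210/-0.065 → slack +1.001/-1.410; half-tol=0.138, Σhalf²=0.358120
  +F: nom +43.840 → Σnom=-69.960; wc +0.450/-0.030 → slack +1.451/-1.440; half-tol=0.240, Σhalf²=0.415720
  -G: nom -37.300 → Σnom=-107.260; wc +0.498/-0.498 → slack +1.949/-1.938; half-tol=0.498, Σhalf²=0.663724
Nominal = -107.260. Worst-case = [-107.260 - 1.938, -107.260 + 1.949] = [-109.198, -105.311]. RSS = √0.663724 = 0.815.

nominal=-107.260 wc=[-109.198,-105.311] rss=0.815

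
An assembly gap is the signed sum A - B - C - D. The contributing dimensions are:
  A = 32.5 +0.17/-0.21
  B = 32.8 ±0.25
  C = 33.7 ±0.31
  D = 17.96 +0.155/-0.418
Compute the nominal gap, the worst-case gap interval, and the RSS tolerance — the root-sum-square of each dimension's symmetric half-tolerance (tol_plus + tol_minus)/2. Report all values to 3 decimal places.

Stack each dimension's contribution:
  +A: nom +32.500 → Σnom=32.500; wc +0.170/-0.210 → slack +0.170/-0.210; half-tol=0.190, Σhalf²=0.036100
  -B: nom -32.800 → Σnom=-0.300; wc +0.250/-0.250 → slack +0.420/-0.460; half-tol=0.250, Σhalf²=0.098600
  -C: nom -33.700 → Σnom=-34.000; wc +0.310/-0.310 → slack +0.730/-0.770; half-tol=0.310, Σhalf²=0.194700
  -D: nom -17.960 → Σnom=-51.960; wc +0.418/-0.155 → slack +1.148/-0.925; half-tol=0.286, Σhalf²=0.276782
Nominal = -51.960. Worst-case = [-51.960 - 0.925, -51.960 + 1.148] = [-52.885, -50.812]. RSS = √0.276782 = 0.526.

nominal=-51.960 wc=[-52.885,-50.812] rss=0.526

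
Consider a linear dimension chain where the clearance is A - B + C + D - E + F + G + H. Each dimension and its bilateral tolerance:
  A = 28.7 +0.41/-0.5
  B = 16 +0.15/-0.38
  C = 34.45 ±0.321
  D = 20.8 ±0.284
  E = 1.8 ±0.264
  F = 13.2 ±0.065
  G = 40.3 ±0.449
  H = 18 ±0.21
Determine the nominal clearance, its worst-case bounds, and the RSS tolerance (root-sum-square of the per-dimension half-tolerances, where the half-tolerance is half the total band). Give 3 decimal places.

nominal=137.650 wc=[135.407,140.033] rss=0.883

Stack each dimension's contribution:
  +A: nom +28.700 → Σnom=28.700; wc +0.410/-0.500 → slack +0.410/-0.500; half-tol=0.455, Σhalf²=0.207025
  -B: nom -16.000 → Σnom=12.700; wc +0.380/-0.150 → slack +0.790/-0.650; half-tol=0.265, Σhalf²=0.277250
  +C: nom +34.450 → Σnom=47.150; wc +0.321/-0.321 → slack +1.111/-0.971; half-tol=0.321, Σhalf²=0.380291
  +D: nom +20.800 → Σnom=67.950; wc +0.284/-0.284 → slack +1.395/-1.255; half-tol=0.284, Σhalf²=0.460947
  -E: nom -1.800 → Σnom=66.150; wc +0.264/-0.264 → slack +1.659/-1.519; half-tol=0.264, Σhalf²=0.530643
  +F: nom +13.200 → Σnom=79.350; wc +0.065/-0.065 → slack +1.724/-1.584; half-tol=0.065, Σhalf²=0.534868
  +G: nom +40.300 → Σnom=119.650; wc +0.449/-0.449 → slack +2.173/-2.033; half-tol=0.449, Σhalf²=0.736469
  +H: nom +18.000 → Σnom=137.650; wc +0.210/-0.210 → slack +2.383/-2.243; half-tol=0.210, Σhalf²=0.780569
Nominal = 137.650. Worst-case = [137.650 - 2.243, 137.650 + 2.383] = [135.407, 140.033]. RSS = √0.780569 = 0.883.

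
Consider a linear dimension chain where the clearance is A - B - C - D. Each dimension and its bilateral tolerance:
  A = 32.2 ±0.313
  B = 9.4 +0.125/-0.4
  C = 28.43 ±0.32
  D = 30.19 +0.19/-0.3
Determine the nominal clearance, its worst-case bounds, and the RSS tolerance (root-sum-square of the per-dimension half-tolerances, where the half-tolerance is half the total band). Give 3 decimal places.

nominal=-35.820 wc=[-36.768,-34.487] rss=0.574

Stack each dimension's contribution:
  +A: nom +32.200 → Σnom=32.200; wc +0.313/-0.313 → slack +0.313/-0.313; half-tol=0.313, Σhalf²=0.097969
  -B: nom -9.400 → Σnom=22.800; wc +0.400/-0.125 → slack +0.713/-0.438; half-tol=0.263, Σhalf²=0.166875
  -C: nom -28.430 → Σnom=-5.630; wc +0.320/-0.320 → slack +1.033/-0.758; half-tol=0.320, Σhalf²=0.269275
  -D: nom -30.190 → Σnom=-35.820; wc +0.300/-0.190 → slack +1.333/-0.948; half-tol=0.245, Σhalf²=0.329300
Nominal = -35.820. Worst-case = [-35.820 - 0.948, -35.820 + 1.333] = [-36.768, -34.487]. RSS = √0.329300 = 0.574.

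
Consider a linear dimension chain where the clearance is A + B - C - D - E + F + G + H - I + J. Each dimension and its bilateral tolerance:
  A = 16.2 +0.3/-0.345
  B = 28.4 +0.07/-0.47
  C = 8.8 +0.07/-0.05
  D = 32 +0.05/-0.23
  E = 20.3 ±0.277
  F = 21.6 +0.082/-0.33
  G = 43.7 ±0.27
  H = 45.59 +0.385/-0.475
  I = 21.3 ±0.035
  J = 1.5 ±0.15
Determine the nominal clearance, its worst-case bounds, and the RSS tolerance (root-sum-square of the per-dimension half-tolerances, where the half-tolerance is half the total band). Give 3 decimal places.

nominal=74.590 wc=[72.118,76.439] rss=0.775

Stack each dimension's contribution:
  +A: nom +16.200 → Σnom=16.200; wc +0.300/-0.345 → slack +0.300/-0.345; half-tol=0.323, Σhalf²=0.104006
  +B: nom +28.400 → Σnom=44.600; wc +0.070/-0.470 → slack +0.370/-0.815; half-tol=0.270, Σhalf²=0.176906
  -C: nom -8.800 → Σnom=35.800; wc +0.050/-0.070 → slack +0.420/-0.885; half-tol=0.060, Σhalf²=0.180506
  -D: nom -32.000 → Σnom=3.800; wc +0.230/-0.050 → slack +0.650/-0.935; half-tol=0.140, Σhalf²=0.200106
  -E: nom -20.300 → Σnom=-16.500; wc +0.277/-0.277 → slack +0.927/-1.212; half-tol=0.277, Σhalf²=0.276835
  +F: nom +21.600 → Σnom=5.100; wc +0.082/-0.330 → slack +1.009/-1.542; half-tol=0.206, Σhalf²=0.319271
  +G: nom +43.700 → Σnom=48.800; wc +0.270/-0.270 → slack +1.279/-1.812; half-tol=0.270, Σhalf²=0.392171
  +H: nom +45.590 → Σnom=94.390; wc +0.385/-0.475 → slack +1.664/-2.287; half-tol=0.430, Σhalf²=0.577071
  -I: nom -21.300 → Σnom=73.090; wc +0.035/-0.035 → slack +1.699/-2.322; half-tol=0.035, Σhalf²=0.578296
  +J: nom +1.500 → Σnom=74.590; wc +0.150/-0.150 → slack +1.849/-2.472; half-tol=0.150, Σhalf²=0.600796
Nominal = 74.590. Worst-case = [74.590 - 2.472, 74.590 + 1.849] = [72.118, 76.439]. RSS = √0.600796 = 0.775.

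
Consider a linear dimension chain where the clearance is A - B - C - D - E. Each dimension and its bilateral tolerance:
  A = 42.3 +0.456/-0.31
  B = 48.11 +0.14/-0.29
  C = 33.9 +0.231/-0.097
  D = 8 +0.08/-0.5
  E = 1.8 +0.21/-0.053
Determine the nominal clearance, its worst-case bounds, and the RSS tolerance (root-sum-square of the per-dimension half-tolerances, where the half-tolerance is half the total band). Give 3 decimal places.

nominal=-49.510 wc=[-50.481,-48.114] rss=0.567

Stack each dimension's contribution:
  +A: nom +42.300 → Σnom=42.300; wc +0.456/-0.310 → slack +0.456/-0.310; half-tol=0.383, Σhalf²=0.146689
  -B: nom -48.110 → Σnom=-5.810; wc +0.290/-0.140 → slack +0.746/-0.450; half-tol=0.215, Σhalf²=0.192914
  -C: nom -33.900 → Σnom=-39.710; wc +0.097/-0.231 → slack +0.843/-0.681; half-tol=0.164, Σhalf²=0.219810
  -D: nom -8.000 → Σnom=-47.710; wc +0.500/-0.080 → slack +1.343/-0.761; half-tol=0.290, Σhalf²=0.303910
  -E: nom -1.800 → Σnom=-49.510; wc +0.053/-0.210 → slack +1.396/-0.971; half-tol=0.132, Σhalf²=0.321202
Nominal = -49.510. Worst-case = [-49.510 - 0.971, -49.510 + 1.396] = [-50.481, -48.114]. RSS = √0.321202 = 0.567.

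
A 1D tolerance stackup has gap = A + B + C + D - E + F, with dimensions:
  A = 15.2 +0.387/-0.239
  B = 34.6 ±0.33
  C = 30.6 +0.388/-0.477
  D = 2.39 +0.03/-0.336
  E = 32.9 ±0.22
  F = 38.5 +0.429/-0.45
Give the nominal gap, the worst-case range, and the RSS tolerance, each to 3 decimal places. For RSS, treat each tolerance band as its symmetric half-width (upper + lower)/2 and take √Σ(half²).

nominal=88.390 wc=[86.338,90.174] rss=0.818

Stack each dimension's contribution:
  +A: nom +15.200 → Σnom=15.200; wc +0.387/-0.239 → slack +0.387/-0.239; half-tol=0.313, Σhalf²=0.097969
  +B: nom +34.600 → Σnom=49.800; wc +0.330/-0.330 → slack +0.717/-0.569; half-tol=0.330, Σhalf²=0.206869
  +C: nom +30.600 → Σnom=80.400; wc +0.388/-0.477 → slack +1.105/-1.046; half-tol=0.432, Σhalf²=0.393925
  +D: nom +2.390 → Σnom=82.790; wc +0.030/-0.336 → slack +1.135/-1.382; half-tol=0.183, Σhalf²=0.427414
  -E: nom -32.900 → Σnom=49.890; wc +0.220/-0.220 → slack +1.355/-1.602; half-tol=0.220, Σhalf²=0.475814
  +F: nom +38.500 → Σnom=88.390; wc +0.429/-0.450 → slack +1.784/-2.052; half-tol=0.440, Σhalf²=0.668975
Nominal = 88.390. Worst-case = [88.390 - 2.052, 88.390 + 1.784] = [86.338, 90.174]. RSS = √0.668975 = 0.818.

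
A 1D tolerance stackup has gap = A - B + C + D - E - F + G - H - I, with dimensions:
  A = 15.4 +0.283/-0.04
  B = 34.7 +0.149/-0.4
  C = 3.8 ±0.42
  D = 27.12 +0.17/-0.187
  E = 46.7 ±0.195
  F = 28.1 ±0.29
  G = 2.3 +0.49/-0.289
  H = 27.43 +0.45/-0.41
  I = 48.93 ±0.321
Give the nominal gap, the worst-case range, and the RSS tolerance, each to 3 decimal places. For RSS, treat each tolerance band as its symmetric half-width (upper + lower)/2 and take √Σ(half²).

nominal=-137.240 wc=[-139.581,-134.261] rss=0.934

Stack each dimension's contribution:
  +A: nom +15.400 → Σnom=15.400; wc +0.283/-0.040 → slack +0.283/-0.040; half-tol=0.161, Σhalf²=0.026082
  -B: nom -34.700 → Σnom=-19.300; wc +0.400/-0.149 → slack +0.683/-0.189; half-tol=0.275, Σhalf²=0.101432
  +C: nom +3.800 → Σnom=-15.500; wc +0.420/-0.420 → slack +1.103/-0.609; half-tol=0.420, Σhalf²=0.277832
  +D: nom +27.120 → Σnom=11.620; wc +0.170/-0.187 → slack +1.273/-0.796; half-tol=0.178, Σhalf²=0.309695
  -E: nom -46.700 → Σnom=-35.080; wc +0.195/-0.195 → slack +1.468/-0.991; half-tol=0.195, Σhalf²=0.347720
  -F: nom -28.100 → Σnom=-63.180; wc +0.290/-0.290 → slack +1.758/-1.281; half-tol=0.290, Σhalf²=0.431820
  +G: nom +2.300 → Σnom=-60.880; wc +0.490/-0.289 → slack +2.248/-1.570; half-tol=0.389, Σhalf²=0.583530
  -H: nom -27.430 → Σnom=-88.310; wc +0.410/-0.450 → slack +2.658/-2.020; half-tol=0.430, Σhalf²=0.768430
  -I: nom -48.930 → Σnom=-137.240; wc +0.321/-0.321 → slack +2.979/-2.341; half-tol=0.321, Σhalf²=0.871471
Nominal = -137.240. Worst-case = [-137.240 - 2.341, -137.240 + 2.979] = [-139.581, -134.261]. RSS = √0.871471 = 0.934.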